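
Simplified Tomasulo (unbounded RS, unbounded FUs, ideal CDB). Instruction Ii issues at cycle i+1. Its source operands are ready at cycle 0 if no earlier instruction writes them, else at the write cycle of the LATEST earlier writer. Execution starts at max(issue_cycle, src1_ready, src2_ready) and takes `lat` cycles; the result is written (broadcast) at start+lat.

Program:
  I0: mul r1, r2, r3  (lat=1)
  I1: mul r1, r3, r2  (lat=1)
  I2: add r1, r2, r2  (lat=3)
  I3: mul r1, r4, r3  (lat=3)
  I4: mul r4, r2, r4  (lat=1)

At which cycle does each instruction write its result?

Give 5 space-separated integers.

I0 mul r1: issue@1 deps=(None,None) exec_start@1 write@2
I1 mul r1: issue@2 deps=(None,None) exec_start@2 write@3
I2 add r1: issue@3 deps=(None,None) exec_start@3 write@6
I3 mul r1: issue@4 deps=(None,None) exec_start@4 write@7
I4 mul r4: issue@5 deps=(None,None) exec_start@5 write@6

Answer: 2 3 6 7 6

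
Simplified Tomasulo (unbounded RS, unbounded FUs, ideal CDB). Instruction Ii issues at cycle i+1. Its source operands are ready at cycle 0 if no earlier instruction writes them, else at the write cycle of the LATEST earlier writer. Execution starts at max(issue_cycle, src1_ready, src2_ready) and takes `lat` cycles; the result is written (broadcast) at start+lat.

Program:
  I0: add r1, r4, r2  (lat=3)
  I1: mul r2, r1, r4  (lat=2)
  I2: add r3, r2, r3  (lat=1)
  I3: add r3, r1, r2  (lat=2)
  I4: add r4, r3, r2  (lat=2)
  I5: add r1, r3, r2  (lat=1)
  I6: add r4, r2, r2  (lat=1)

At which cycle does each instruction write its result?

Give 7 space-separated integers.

Answer: 4 6 7 8 10 9 8

Derivation:
I0 add r1: issue@1 deps=(None,None) exec_start@1 write@4
I1 mul r2: issue@2 deps=(0,None) exec_start@4 write@6
I2 add r3: issue@3 deps=(1,None) exec_start@6 write@7
I3 add r3: issue@4 deps=(0,1) exec_start@6 write@8
I4 add r4: issue@5 deps=(3,1) exec_start@8 write@10
I5 add r1: issue@6 deps=(3,1) exec_start@8 write@9
I6 add r4: issue@7 deps=(1,1) exec_start@7 write@8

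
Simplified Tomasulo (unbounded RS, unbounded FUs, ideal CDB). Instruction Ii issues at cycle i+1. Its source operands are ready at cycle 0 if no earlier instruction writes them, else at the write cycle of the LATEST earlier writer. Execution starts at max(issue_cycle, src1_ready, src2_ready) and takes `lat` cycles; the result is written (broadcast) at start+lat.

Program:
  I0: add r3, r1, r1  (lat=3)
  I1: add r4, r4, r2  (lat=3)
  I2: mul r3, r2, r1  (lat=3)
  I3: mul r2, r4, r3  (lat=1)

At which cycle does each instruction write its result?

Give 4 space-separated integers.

Answer: 4 5 6 7

Derivation:
I0 add r3: issue@1 deps=(None,None) exec_start@1 write@4
I1 add r4: issue@2 deps=(None,None) exec_start@2 write@5
I2 mul r3: issue@3 deps=(None,None) exec_start@3 write@6
I3 mul r2: issue@4 deps=(1,2) exec_start@6 write@7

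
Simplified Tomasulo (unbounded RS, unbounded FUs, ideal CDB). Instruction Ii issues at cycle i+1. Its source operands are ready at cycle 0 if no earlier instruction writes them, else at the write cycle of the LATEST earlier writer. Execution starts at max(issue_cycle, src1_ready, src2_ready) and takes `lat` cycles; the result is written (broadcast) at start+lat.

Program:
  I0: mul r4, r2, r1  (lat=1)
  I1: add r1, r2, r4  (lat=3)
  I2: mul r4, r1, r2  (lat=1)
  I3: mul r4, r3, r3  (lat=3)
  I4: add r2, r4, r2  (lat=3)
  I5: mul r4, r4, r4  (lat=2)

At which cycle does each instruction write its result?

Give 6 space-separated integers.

Answer: 2 5 6 7 10 9

Derivation:
I0 mul r4: issue@1 deps=(None,None) exec_start@1 write@2
I1 add r1: issue@2 deps=(None,0) exec_start@2 write@5
I2 mul r4: issue@3 deps=(1,None) exec_start@5 write@6
I3 mul r4: issue@4 deps=(None,None) exec_start@4 write@7
I4 add r2: issue@5 deps=(3,None) exec_start@7 write@10
I5 mul r4: issue@6 deps=(3,3) exec_start@7 write@9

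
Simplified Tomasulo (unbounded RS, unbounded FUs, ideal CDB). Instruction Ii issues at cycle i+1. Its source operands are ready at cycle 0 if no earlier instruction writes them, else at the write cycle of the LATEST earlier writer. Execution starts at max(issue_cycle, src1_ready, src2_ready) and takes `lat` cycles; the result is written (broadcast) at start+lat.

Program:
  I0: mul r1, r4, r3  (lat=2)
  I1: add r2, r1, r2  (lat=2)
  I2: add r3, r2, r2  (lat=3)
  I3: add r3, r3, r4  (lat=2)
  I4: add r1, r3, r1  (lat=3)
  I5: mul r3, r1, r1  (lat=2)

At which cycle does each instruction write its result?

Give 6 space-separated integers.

Answer: 3 5 8 10 13 15

Derivation:
I0 mul r1: issue@1 deps=(None,None) exec_start@1 write@3
I1 add r2: issue@2 deps=(0,None) exec_start@3 write@5
I2 add r3: issue@3 deps=(1,1) exec_start@5 write@8
I3 add r3: issue@4 deps=(2,None) exec_start@8 write@10
I4 add r1: issue@5 deps=(3,0) exec_start@10 write@13
I5 mul r3: issue@6 deps=(4,4) exec_start@13 write@15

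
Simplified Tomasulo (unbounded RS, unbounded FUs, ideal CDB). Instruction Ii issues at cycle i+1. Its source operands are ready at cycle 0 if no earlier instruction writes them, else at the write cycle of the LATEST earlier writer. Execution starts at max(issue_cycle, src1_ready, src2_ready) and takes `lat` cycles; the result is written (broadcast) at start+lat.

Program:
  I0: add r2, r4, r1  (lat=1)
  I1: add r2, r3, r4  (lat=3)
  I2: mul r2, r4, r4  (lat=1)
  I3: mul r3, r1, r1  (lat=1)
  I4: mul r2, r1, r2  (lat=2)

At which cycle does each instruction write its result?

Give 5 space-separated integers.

I0 add r2: issue@1 deps=(None,None) exec_start@1 write@2
I1 add r2: issue@2 deps=(None,None) exec_start@2 write@5
I2 mul r2: issue@3 deps=(None,None) exec_start@3 write@4
I3 mul r3: issue@4 deps=(None,None) exec_start@4 write@5
I4 mul r2: issue@5 deps=(None,2) exec_start@5 write@7

Answer: 2 5 4 5 7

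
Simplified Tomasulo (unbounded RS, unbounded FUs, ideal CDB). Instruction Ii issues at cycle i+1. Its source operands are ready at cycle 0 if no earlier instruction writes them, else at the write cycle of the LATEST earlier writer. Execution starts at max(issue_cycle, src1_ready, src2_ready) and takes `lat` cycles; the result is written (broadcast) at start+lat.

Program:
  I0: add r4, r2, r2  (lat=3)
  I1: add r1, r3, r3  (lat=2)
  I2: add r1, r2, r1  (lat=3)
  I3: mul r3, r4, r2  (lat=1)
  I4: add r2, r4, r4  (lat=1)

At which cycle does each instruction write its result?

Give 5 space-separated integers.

Answer: 4 4 7 5 6

Derivation:
I0 add r4: issue@1 deps=(None,None) exec_start@1 write@4
I1 add r1: issue@2 deps=(None,None) exec_start@2 write@4
I2 add r1: issue@3 deps=(None,1) exec_start@4 write@7
I3 mul r3: issue@4 deps=(0,None) exec_start@4 write@5
I4 add r2: issue@5 deps=(0,0) exec_start@5 write@6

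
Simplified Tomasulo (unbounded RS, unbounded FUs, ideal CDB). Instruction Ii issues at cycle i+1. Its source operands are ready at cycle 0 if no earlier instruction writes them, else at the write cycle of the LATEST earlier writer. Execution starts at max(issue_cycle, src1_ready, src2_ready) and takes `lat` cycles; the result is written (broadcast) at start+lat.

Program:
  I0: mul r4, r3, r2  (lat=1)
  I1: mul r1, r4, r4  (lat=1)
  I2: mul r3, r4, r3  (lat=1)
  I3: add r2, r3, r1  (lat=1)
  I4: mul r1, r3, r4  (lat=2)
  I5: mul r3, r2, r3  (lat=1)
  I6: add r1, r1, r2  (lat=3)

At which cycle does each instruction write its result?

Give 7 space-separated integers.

I0 mul r4: issue@1 deps=(None,None) exec_start@1 write@2
I1 mul r1: issue@2 deps=(0,0) exec_start@2 write@3
I2 mul r3: issue@3 deps=(0,None) exec_start@3 write@4
I3 add r2: issue@4 deps=(2,1) exec_start@4 write@5
I4 mul r1: issue@5 deps=(2,0) exec_start@5 write@7
I5 mul r3: issue@6 deps=(3,2) exec_start@6 write@7
I6 add r1: issue@7 deps=(4,3) exec_start@7 write@10

Answer: 2 3 4 5 7 7 10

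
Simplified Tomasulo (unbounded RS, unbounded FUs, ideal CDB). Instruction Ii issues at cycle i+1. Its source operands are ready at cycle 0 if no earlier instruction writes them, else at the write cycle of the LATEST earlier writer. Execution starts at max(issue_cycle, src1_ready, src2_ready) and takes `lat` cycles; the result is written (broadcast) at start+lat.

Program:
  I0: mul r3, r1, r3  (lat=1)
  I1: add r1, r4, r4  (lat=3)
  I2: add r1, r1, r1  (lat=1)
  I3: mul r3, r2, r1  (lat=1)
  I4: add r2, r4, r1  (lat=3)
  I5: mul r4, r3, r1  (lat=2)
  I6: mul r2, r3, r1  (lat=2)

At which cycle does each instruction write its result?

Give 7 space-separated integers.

Answer: 2 5 6 7 9 9 9

Derivation:
I0 mul r3: issue@1 deps=(None,None) exec_start@1 write@2
I1 add r1: issue@2 deps=(None,None) exec_start@2 write@5
I2 add r1: issue@3 deps=(1,1) exec_start@5 write@6
I3 mul r3: issue@4 deps=(None,2) exec_start@6 write@7
I4 add r2: issue@5 deps=(None,2) exec_start@6 write@9
I5 mul r4: issue@6 deps=(3,2) exec_start@7 write@9
I6 mul r2: issue@7 deps=(3,2) exec_start@7 write@9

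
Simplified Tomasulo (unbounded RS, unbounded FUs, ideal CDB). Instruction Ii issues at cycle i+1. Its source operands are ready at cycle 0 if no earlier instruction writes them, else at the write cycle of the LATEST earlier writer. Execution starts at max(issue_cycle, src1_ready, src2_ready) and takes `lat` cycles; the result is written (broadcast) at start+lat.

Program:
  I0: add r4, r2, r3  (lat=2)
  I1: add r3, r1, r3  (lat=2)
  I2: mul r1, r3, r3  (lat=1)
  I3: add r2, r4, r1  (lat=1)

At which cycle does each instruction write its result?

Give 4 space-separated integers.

Answer: 3 4 5 6

Derivation:
I0 add r4: issue@1 deps=(None,None) exec_start@1 write@3
I1 add r3: issue@2 deps=(None,None) exec_start@2 write@4
I2 mul r1: issue@3 deps=(1,1) exec_start@4 write@5
I3 add r2: issue@4 deps=(0,2) exec_start@5 write@6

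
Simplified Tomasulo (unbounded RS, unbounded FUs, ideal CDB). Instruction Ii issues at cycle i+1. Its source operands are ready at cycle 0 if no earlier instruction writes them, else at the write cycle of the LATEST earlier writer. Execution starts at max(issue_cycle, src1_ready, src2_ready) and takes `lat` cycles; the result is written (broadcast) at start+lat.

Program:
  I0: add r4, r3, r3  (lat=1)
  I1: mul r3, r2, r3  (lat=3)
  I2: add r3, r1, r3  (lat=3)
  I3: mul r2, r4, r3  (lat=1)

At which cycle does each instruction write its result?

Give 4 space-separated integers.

I0 add r4: issue@1 deps=(None,None) exec_start@1 write@2
I1 mul r3: issue@2 deps=(None,None) exec_start@2 write@5
I2 add r3: issue@3 deps=(None,1) exec_start@5 write@8
I3 mul r2: issue@4 deps=(0,2) exec_start@8 write@9

Answer: 2 5 8 9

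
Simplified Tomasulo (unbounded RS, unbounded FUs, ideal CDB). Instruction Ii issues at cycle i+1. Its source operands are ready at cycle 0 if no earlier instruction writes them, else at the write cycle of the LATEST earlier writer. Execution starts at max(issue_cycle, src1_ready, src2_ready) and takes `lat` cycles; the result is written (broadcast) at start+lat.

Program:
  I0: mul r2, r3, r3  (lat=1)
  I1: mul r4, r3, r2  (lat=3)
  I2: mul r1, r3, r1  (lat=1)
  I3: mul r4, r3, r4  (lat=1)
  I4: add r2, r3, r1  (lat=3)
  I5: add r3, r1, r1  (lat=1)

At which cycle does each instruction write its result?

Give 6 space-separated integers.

Answer: 2 5 4 6 8 7

Derivation:
I0 mul r2: issue@1 deps=(None,None) exec_start@1 write@2
I1 mul r4: issue@2 deps=(None,0) exec_start@2 write@5
I2 mul r1: issue@3 deps=(None,None) exec_start@3 write@4
I3 mul r4: issue@4 deps=(None,1) exec_start@5 write@6
I4 add r2: issue@5 deps=(None,2) exec_start@5 write@8
I5 add r3: issue@6 deps=(2,2) exec_start@6 write@7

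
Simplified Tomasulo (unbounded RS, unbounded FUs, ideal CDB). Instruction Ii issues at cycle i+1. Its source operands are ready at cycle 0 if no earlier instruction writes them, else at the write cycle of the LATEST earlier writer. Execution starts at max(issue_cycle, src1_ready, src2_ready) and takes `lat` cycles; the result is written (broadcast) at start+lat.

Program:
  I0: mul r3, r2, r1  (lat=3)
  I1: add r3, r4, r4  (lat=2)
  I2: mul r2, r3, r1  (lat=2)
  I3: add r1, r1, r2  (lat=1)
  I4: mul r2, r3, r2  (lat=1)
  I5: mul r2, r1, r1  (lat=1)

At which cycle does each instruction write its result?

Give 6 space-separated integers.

Answer: 4 4 6 7 7 8

Derivation:
I0 mul r3: issue@1 deps=(None,None) exec_start@1 write@4
I1 add r3: issue@2 deps=(None,None) exec_start@2 write@4
I2 mul r2: issue@3 deps=(1,None) exec_start@4 write@6
I3 add r1: issue@4 deps=(None,2) exec_start@6 write@7
I4 mul r2: issue@5 deps=(1,2) exec_start@6 write@7
I5 mul r2: issue@6 deps=(3,3) exec_start@7 write@8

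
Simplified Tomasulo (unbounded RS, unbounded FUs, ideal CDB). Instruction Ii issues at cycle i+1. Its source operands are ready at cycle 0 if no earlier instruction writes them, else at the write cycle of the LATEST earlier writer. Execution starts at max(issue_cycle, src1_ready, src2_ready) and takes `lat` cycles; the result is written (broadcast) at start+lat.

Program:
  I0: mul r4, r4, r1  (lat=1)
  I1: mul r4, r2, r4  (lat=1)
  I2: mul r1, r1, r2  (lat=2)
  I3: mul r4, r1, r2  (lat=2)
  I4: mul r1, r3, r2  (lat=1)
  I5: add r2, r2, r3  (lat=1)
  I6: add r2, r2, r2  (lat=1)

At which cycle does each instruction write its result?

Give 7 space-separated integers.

Answer: 2 3 5 7 6 7 8

Derivation:
I0 mul r4: issue@1 deps=(None,None) exec_start@1 write@2
I1 mul r4: issue@2 deps=(None,0) exec_start@2 write@3
I2 mul r1: issue@3 deps=(None,None) exec_start@3 write@5
I3 mul r4: issue@4 deps=(2,None) exec_start@5 write@7
I4 mul r1: issue@5 deps=(None,None) exec_start@5 write@6
I5 add r2: issue@6 deps=(None,None) exec_start@6 write@7
I6 add r2: issue@7 deps=(5,5) exec_start@7 write@8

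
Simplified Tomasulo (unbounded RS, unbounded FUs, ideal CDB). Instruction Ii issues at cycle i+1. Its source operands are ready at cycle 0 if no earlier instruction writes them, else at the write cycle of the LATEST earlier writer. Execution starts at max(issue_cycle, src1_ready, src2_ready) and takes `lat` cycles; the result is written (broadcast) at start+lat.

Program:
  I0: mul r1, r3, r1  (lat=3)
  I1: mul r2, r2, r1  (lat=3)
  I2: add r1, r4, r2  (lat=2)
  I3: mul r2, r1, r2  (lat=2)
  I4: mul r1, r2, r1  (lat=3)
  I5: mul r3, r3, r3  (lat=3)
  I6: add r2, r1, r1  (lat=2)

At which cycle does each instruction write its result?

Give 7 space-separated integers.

Answer: 4 7 9 11 14 9 16

Derivation:
I0 mul r1: issue@1 deps=(None,None) exec_start@1 write@4
I1 mul r2: issue@2 deps=(None,0) exec_start@4 write@7
I2 add r1: issue@3 deps=(None,1) exec_start@7 write@9
I3 mul r2: issue@4 deps=(2,1) exec_start@9 write@11
I4 mul r1: issue@5 deps=(3,2) exec_start@11 write@14
I5 mul r3: issue@6 deps=(None,None) exec_start@6 write@9
I6 add r2: issue@7 deps=(4,4) exec_start@14 write@16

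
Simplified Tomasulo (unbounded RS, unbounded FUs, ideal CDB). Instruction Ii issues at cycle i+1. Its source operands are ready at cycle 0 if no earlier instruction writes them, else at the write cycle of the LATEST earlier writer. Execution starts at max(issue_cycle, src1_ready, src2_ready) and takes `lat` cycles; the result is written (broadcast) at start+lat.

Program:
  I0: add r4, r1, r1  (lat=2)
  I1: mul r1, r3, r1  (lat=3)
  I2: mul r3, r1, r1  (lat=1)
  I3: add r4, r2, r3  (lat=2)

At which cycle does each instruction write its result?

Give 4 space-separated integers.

I0 add r4: issue@1 deps=(None,None) exec_start@1 write@3
I1 mul r1: issue@2 deps=(None,None) exec_start@2 write@5
I2 mul r3: issue@3 deps=(1,1) exec_start@5 write@6
I3 add r4: issue@4 deps=(None,2) exec_start@6 write@8

Answer: 3 5 6 8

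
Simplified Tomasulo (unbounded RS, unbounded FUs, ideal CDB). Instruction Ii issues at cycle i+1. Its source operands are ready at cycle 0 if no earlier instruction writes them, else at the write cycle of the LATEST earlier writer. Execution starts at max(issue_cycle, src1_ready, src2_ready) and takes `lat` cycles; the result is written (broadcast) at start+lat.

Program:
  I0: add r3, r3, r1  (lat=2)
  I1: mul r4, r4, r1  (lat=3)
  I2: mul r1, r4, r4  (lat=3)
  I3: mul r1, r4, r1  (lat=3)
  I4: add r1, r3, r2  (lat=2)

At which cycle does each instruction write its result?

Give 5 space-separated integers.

I0 add r3: issue@1 deps=(None,None) exec_start@1 write@3
I1 mul r4: issue@2 deps=(None,None) exec_start@2 write@5
I2 mul r1: issue@3 deps=(1,1) exec_start@5 write@8
I3 mul r1: issue@4 deps=(1,2) exec_start@8 write@11
I4 add r1: issue@5 deps=(0,None) exec_start@5 write@7

Answer: 3 5 8 11 7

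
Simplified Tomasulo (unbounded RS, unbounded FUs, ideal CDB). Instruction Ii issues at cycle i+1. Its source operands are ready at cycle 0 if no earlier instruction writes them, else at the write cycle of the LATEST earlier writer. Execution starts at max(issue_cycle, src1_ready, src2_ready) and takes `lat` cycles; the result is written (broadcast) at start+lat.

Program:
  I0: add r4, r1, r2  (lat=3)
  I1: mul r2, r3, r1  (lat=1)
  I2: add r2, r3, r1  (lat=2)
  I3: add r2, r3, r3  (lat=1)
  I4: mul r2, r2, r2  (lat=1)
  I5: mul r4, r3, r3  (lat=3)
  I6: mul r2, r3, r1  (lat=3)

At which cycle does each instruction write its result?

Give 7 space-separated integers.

I0 add r4: issue@1 deps=(None,None) exec_start@1 write@4
I1 mul r2: issue@2 deps=(None,None) exec_start@2 write@3
I2 add r2: issue@3 deps=(None,None) exec_start@3 write@5
I3 add r2: issue@4 deps=(None,None) exec_start@4 write@5
I4 mul r2: issue@5 deps=(3,3) exec_start@5 write@6
I5 mul r4: issue@6 deps=(None,None) exec_start@6 write@9
I6 mul r2: issue@7 deps=(None,None) exec_start@7 write@10

Answer: 4 3 5 5 6 9 10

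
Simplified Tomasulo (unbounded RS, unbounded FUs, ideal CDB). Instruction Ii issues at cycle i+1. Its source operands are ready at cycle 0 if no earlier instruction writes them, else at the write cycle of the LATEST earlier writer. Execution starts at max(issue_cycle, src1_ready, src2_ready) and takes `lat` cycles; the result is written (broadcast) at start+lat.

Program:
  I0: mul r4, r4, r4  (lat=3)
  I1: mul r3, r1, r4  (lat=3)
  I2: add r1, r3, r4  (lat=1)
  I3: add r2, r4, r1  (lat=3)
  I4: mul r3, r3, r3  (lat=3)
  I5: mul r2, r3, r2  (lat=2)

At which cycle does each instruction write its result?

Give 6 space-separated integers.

I0 mul r4: issue@1 deps=(None,None) exec_start@1 write@4
I1 mul r3: issue@2 deps=(None,0) exec_start@4 write@7
I2 add r1: issue@3 deps=(1,0) exec_start@7 write@8
I3 add r2: issue@4 deps=(0,2) exec_start@8 write@11
I4 mul r3: issue@5 deps=(1,1) exec_start@7 write@10
I5 mul r2: issue@6 deps=(4,3) exec_start@11 write@13

Answer: 4 7 8 11 10 13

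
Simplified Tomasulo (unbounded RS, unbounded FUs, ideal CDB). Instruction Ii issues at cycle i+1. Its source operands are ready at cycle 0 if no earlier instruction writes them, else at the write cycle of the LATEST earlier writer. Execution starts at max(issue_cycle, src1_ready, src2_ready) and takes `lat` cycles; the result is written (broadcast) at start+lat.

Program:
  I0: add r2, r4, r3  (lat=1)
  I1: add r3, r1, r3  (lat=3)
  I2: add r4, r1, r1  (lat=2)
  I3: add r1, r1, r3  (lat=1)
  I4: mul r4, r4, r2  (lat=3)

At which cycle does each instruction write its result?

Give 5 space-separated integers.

I0 add r2: issue@1 deps=(None,None) exec_start@1 write@2
I1 add r3: issue@2 deps=(None,None) exec_start@2 write@5
I2 add r4: issue@3 deps=(None,None) exec_start@3 write@5
I3 add r1: issue@4 deps=(None,1) exec_start@5 write@6
I4 mul r4: issue@5 deps=(2,0) exec_start@5 write@8

Answer: 2 5 5 6 8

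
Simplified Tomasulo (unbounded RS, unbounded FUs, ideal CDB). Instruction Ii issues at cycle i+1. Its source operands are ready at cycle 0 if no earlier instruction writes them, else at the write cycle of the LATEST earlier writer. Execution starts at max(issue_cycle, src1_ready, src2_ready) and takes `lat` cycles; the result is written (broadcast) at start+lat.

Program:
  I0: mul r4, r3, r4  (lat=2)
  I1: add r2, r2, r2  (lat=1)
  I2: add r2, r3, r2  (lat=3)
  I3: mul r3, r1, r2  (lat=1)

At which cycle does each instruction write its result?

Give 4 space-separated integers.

Answer: 3 3 6 7

Derivation:
I0 mul r4: issue@1 deps=(None,None) exec_start@1 write@3
I1 add r2: issue@2 deps=(None,None) exec_start@2 write@3
I2 add r2: issue@3 deps=(None,1) exec_start@3 write@6
I3 mul r3: issue@4 deps=(None,2) exec_start@6 write@7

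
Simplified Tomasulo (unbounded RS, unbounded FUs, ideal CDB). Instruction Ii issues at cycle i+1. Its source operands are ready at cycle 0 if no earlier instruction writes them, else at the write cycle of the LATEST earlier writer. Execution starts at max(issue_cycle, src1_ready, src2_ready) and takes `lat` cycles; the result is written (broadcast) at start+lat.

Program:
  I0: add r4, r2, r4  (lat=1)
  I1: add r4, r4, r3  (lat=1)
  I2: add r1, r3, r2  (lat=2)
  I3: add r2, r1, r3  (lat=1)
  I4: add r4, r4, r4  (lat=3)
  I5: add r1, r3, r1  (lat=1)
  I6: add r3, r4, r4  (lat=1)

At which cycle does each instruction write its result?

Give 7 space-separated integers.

Answer: 2 3 5 6 8 7 9

Derivation:
I0 add r4: issue@1 deps=(None,None) exec_start@1 write@2
I1 add r4: issue@2 deps=(0,None) exec_start@2 write@3
I2 add r1: issue@3 deps=(None,None) exec_start@3 write@5
I3 add r2: issue@4 deps=(2,None) exec_start@5 write@6
I4 add r4: issue@5 deps=(1,1) exec_start@5 write@8
I5 add r1: issue@6 deps=(None,2) exec_start@6 write@7
I6 add r3: issue@7 deps=(4,4) exec_start@8 write@9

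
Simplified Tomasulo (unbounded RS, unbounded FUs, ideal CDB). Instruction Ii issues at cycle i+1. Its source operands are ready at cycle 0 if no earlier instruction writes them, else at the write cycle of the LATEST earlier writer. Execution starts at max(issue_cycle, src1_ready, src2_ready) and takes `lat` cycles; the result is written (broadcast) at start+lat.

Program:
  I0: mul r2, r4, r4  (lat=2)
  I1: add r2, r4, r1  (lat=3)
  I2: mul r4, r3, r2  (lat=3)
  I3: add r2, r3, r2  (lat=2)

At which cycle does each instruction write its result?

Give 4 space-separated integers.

I0 mul r2: issue@1 deps=(None,None) exec_start@1 write@3
I1 add r2: issue@2 deps=(None,None) exec_start@2 write@5
I2 mul r4: issue@3 deps=(None,1) exec_start@5 write@8
I3 add r2: issue@4 deps=(None,1) exec_start@5 write@7

Answer: 3 5 8 7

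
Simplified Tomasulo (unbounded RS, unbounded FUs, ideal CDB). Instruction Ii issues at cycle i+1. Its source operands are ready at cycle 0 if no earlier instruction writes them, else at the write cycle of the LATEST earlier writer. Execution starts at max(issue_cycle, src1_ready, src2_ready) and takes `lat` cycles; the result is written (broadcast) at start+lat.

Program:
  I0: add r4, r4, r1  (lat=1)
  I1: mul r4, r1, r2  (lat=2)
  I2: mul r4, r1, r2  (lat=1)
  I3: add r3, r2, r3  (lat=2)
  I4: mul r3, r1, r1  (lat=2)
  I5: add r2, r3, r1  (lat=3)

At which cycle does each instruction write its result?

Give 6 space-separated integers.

I0 add r4: issue@1 deps=(None,None) exec_start@1 write@2
I1 mul r4: issue@2 deps=(None,None) exec_start@2 write@4
I2 mul r4: issue@3 deps=(None,None) exec_start@3 write@4
I3 add r3: issue@4 deps=(None,None) exec_start@4 write@6
I4 mul r3: issue@5 deps=(None,None) exec_start@5 write@7
I5 add r2: issue@6 deps=(4,None) exec_start@7 write@10

Answer: 2 4 4 6 7 10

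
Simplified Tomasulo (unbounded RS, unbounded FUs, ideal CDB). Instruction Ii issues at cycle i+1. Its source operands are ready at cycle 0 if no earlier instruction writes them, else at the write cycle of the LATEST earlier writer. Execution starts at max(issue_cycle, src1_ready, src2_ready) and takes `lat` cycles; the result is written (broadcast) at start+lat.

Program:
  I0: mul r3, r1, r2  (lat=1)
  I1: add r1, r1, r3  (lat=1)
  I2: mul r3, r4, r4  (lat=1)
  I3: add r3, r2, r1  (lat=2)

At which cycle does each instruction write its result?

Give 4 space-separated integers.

Answer: 2 3 4 6

Derivation:
I0 mul r3: issue@1 deps=(None,None) exec_start@1 write@2
I1 add r1: issue@2 deps=(None,0) exec_start@2 write@3
I2 mul r3: issue@3 deps=(None,None) exec_start@3 write@4
I3 add r3: issue@4 deps=(None,1) exec_start@4 write@6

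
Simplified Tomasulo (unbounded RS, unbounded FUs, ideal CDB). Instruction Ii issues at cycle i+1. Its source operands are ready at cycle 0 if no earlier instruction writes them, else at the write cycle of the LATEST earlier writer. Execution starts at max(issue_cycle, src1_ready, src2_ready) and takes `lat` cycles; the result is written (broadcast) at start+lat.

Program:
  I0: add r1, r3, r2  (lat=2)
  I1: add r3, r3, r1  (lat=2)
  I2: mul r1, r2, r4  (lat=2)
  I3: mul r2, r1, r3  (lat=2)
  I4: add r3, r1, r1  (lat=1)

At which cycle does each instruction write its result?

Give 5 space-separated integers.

Answer: 3 5 5 7 6

Derivation:
I0 add r1: issue@1 deps=(None,None) exec_start@1 write@3
I1 add r3: issue@2 deps=(None,0) exec_start@3 write@5
I2 mul r1: issue@3 deps=(None,None) exec_start@3 write@5
I3 mul r2: issue@4 deps=(2,1) exec_start@5 write@7
I4 add r3: issue@5 deps=(2,2) exec_start@5 write@6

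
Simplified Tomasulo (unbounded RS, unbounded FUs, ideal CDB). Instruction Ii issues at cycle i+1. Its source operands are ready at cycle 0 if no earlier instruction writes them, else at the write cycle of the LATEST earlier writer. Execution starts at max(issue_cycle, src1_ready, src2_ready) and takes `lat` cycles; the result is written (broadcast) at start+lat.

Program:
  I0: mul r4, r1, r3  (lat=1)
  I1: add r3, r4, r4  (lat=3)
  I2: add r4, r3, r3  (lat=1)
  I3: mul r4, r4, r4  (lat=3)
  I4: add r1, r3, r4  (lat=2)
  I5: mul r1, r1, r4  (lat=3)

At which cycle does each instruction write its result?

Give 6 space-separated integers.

Answer: 2 5 6 9 11 14

Derivation:
I0 mul r4: issue@1 deps=(None,None) exec_start@1 write@2
I1 add r3: issue@2 deps=(0,0) exec_start@2 write@5
I2 add r4: issue@3 deps=(1,1) exec_start@5 write@6
I3 mul r4: issue@4 deps=(2,2) exec_start@6 write@9
I4 add r1: issue@5 deps=(1,3) exec_start@9 write@11
I5 mul r1: issue@6 deps=(4,3) exec_start@11 write@14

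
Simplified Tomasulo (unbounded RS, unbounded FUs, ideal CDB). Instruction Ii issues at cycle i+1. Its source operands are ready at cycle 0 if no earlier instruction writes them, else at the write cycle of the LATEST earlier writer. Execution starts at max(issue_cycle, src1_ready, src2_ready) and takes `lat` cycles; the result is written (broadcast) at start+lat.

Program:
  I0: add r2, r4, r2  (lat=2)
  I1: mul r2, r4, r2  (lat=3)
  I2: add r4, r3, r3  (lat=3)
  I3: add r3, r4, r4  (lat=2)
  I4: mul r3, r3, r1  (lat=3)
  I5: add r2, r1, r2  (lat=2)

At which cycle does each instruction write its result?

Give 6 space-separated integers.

Answer: 3 6 6 8 11 8

Derivation:
I0 add r2: issue@1 deps=(None,None) exec_start@1 write@3
I1 mul r2: issue@2 deps=(None,0) exec_start@3 write@6
I2 add r4: issue@3 deps=(None,None) exec_start@3 write@6
I3 add r3: issue@4 deps=(2,2) exec_start@6 write@8
I4 mul r3: issue@5 deps=(3,None) exec_start@8 write@11
I5 add r2: issue@6 deps=(None,1) exec_start@6 write@8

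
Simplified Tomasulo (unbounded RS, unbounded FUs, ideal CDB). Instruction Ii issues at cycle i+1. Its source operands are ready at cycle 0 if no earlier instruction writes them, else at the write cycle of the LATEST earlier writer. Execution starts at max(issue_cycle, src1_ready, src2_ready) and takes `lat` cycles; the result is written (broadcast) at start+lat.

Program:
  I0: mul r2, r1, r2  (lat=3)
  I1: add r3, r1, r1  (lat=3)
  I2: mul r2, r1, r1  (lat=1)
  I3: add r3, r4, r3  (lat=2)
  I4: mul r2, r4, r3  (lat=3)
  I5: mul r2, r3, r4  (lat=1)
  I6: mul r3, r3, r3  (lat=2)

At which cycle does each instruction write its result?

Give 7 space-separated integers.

Answer: 4 5 4 7 10 8 9

Derivation:
I0 mul r2: issue@1 deps=(None,None) exec_start@1 write@4
I1 add r3: issue@2 deps=(None,None) exec_start@2 write@5
I2 mul r2: issue@3 deps=(None,None) exec_start@3 write@4
I3 add r3: issue@4 deps=(None,1) exec_start@5 write@7
I4 mul r2: issue@5 deps=(None,3) exec_start@7 write@10
I5 mul r2: issue@6 deps=(3,None) exec_start@7 write@8
I6 mul r3: issue@7 deps=(3,3) exec_start@7 write@9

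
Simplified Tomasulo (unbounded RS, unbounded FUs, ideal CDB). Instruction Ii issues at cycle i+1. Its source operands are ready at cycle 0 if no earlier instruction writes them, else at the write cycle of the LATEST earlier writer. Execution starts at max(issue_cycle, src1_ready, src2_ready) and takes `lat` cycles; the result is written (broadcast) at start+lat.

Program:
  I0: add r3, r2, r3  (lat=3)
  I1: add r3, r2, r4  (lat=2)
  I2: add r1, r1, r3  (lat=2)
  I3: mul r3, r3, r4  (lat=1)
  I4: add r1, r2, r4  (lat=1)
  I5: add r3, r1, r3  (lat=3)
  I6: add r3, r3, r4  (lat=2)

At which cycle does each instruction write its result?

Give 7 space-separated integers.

Answer: 4 4 6 5 6 9 11

Derivation:
I0 add r3: issue@1 deps=(None,None) exec_start@1 write@4
I1 add r3: issue@2 deps=(None,None) exec_start@2 write@4
I2 add r1: issue@3 deps=(None,1) exec_start@4 write@6
I3 mul r3: issue@4 deps=(1,None) exec_start@4 write@5
I4 add r1: issue@5 deps=(None,None) exec_start@5 write@6
I5 add r3: issue@6 deps=(4,3) exec_start@6 write@9
I6 add r3: issue@7 deps=(5,None) exec_start@9 write@11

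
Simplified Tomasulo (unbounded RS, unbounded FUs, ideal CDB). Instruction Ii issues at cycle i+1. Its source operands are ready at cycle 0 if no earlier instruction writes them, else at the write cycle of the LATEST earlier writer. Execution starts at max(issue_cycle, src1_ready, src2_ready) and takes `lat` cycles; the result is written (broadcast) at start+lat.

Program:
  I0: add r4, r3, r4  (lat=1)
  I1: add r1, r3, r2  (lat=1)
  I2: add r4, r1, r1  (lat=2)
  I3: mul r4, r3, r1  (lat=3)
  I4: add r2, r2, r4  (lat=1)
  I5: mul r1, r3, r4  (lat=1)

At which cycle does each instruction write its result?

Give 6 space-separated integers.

I0 add r4: issue@1 deps=(None,None) exec_start@1 write@2
I1 add r1: issue@2 deps=(None,None) exec_start@2 write@3
I2 add r4: issue@3 deps=(1,1) exec_start@3 write@5
I3 mul r4: issue@4 deps=(None,1) exec_start@4 write@7
I4 add r2: issue@5 deps=(None,3) exec_start@7 write@8
I5 mul r1: issue@6 deps=(None,3) exec_start@7 write@8

Answer: 2 3 5 7 8 8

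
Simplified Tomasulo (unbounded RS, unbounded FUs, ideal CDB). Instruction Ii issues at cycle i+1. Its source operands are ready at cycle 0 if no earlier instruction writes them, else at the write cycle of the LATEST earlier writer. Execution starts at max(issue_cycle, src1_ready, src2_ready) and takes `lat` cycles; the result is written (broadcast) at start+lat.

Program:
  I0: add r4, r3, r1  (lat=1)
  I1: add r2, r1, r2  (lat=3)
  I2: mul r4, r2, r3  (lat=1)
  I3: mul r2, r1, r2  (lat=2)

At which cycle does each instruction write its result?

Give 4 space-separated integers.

Answer: 2 5 6 7

Derivation:
I0 add r4: issue@1 deps=(None,None) exec_start@1 write@2
I1 add r2: issue@2 deps=(None,None) exec_start@2 write@5
I2 mul r4: issue@3 deps=(1,None) exec_start@5 write@6
I3 mul r2: issue@4 deps=(None,1) exec_start@5 write@7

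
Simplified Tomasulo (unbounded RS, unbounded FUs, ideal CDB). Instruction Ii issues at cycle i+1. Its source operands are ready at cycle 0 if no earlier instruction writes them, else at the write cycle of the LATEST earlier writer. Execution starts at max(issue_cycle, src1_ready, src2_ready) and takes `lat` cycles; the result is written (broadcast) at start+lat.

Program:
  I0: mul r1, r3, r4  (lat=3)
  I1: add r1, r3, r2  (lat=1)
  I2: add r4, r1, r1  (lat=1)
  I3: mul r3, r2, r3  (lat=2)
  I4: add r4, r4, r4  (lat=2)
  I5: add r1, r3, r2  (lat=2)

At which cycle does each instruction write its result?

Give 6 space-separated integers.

I0 mul r1: issue@1 deps=(None,None) exec_start@1 write@4
I1 add r1: issue@2 deps=(None,None) exec_start@2 write@3
I2 add r4: issue@3 deps=(1,1) exec_start@3 write@4
I3 mul r3: issue@4 deps=(None,None) exec_start@4 write@6
I4 add r4: issue@5 deps=(2,2) exec_start@5 write@7
I5 add r1: issue@6 deps=(3,None) exec_start@6 write@8

Answer: 4 3 4 6 7 8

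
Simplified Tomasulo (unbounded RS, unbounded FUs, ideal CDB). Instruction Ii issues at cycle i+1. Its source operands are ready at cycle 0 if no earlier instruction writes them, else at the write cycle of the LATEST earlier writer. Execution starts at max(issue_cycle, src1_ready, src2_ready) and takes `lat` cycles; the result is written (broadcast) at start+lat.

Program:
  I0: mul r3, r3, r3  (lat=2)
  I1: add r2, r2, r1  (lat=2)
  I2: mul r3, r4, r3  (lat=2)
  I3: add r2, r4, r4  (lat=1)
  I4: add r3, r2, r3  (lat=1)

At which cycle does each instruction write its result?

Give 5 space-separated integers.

Answer: 3 4 5 5 6

Derivation:
I0 mul r3: issue@1 deps=(None,None) exec_start@1 write@3
I1 add r2: issue@2 deps=(None,None) exec_start@2 write@4
I2 mul r3: issue@3 deps=(None,0) exec_start@3 write@5
I3 add r2: issue@4 deps=(None,None) exec_start@4 write@5
I4 add r3: issue@5 deps=(3,2) exec_start@5 write@6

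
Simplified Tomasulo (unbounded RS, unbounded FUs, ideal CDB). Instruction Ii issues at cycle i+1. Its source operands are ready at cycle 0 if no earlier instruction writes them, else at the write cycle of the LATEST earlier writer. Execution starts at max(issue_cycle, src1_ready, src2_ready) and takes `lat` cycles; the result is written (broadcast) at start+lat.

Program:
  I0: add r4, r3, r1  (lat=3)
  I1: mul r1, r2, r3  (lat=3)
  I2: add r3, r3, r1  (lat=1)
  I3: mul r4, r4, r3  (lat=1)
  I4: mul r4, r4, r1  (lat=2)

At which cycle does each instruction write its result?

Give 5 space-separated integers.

Answer: 4 5 6 7 9

Derivation:
I0 add r4: issue@1 deps=(None,None) exec_start@1 write@4
I1 mul r1: issue@2 deps=(None,None) exec_start@2 write@5
I2 add r3: issue@3 deps=(None,1) exec_start@5 write@6
I3 mul r4: issue@4 deps=(0,2) exec_start@6 write@7
I4 mul r4: issue@5 deps=(3,1) exec_start@7 write@9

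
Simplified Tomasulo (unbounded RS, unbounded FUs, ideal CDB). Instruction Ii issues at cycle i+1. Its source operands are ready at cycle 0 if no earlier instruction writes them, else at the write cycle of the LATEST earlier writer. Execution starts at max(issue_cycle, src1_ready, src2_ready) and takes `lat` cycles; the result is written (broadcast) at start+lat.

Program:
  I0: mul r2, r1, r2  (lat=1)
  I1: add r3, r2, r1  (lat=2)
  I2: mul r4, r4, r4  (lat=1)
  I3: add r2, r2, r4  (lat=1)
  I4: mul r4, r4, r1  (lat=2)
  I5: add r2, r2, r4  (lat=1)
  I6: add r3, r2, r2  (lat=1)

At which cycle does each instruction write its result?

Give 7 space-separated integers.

Answer: 2 4 4 5 7 8 9

Derivation:
I0 mul r2: issue@1 deps=(None,None) exec_start@1 write@2
I1 add r3: issue@2 deps=(0,None) exec_start@2 write@4
I2 mul r4: issue@3 deps=(None,None) exec_start@3 write@4
I3 add r2: issue@4 deps=(0,2) exec_start@4 write@5
I4 mul r4: issue@5 deps=(2,None) exec_start@5 write@7
I5 add r2: issue@6 deps=(3,4) exec_start@7 write@8
I6 add r3: issue@7 deps=(5,5) exec_start@8 write@9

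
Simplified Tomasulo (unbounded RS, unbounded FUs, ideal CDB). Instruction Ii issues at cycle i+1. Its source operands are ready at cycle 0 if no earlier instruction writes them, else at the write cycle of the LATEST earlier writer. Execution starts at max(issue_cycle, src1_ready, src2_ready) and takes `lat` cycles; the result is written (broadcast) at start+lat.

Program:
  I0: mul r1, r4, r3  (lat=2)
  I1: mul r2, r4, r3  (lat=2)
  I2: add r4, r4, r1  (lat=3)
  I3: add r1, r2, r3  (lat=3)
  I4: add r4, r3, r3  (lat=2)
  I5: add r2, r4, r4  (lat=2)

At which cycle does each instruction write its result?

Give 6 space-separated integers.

I0 mul r1: issue@1 deps=(None,None) exec_start@1 write@3
I1 mul r2: issue@2 deps=(None,None) exec_start@2 write@4
I2 add r4: issue@3 deps=(None,0) exec_start@3 write@6
I3 add r1: issue@4 deps=(1,None) exec_start@4 write@7
I4 add r4: issue@5 deps=(None,None) exec_start@5 write@7
I5 add r2: issue@6 deps=(4,4) exec_start@7 write@9

Answer: 3 4 6 7 7 9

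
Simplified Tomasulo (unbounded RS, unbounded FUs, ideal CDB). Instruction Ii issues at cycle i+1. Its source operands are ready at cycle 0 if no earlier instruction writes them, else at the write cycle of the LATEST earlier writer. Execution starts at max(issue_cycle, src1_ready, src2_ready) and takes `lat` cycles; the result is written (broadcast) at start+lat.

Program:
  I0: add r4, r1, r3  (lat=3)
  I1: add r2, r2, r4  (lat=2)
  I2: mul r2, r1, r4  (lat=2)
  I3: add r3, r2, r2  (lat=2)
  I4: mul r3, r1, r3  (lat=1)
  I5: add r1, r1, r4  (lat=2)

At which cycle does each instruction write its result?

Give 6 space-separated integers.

Answer: 4 6 6 8 9 8

Derivation:
I0 add r4: issue@1 deps=(None,None) exec_start@1 write@4
I1 add r2: issue@2 deps=(None,0) exec_start@4 write@6
I2 mul r2: issue@3 deps=(None,0) exec_start@4 write@6
I3 add r3: issue@4 deps=(2,2) exec_start@6 write@8
I4 mul r3: issue@5 deps=(None,3) exec_start@8 write@9
I5 add r1: issue@6 deps=(None,0) exec_start@6 write@8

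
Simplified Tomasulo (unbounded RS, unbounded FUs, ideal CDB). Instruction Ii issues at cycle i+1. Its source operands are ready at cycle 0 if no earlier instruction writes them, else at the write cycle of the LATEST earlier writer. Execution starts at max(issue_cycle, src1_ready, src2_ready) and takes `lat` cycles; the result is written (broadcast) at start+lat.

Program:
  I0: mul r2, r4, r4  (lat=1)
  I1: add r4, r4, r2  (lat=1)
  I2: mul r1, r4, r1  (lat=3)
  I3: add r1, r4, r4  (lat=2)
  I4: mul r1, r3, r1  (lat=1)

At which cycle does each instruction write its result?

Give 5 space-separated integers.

Answer: 2 3 6 6 7

Derivation:
I0 mul r2: issue@1 deps=(None,None) exec_start@1 write@2
I1 add r4: issue@2 deps=(None,0) exec_start@2 write@3
I2 mul r1: issue@3 deps=(1,None) exec_start@3 write@6
I3 add r1: issue@4 deps=(1,1) exec_start@4 write@6
I4 mul r1: issue@5 deps=(None,3) exec_start@6 write@7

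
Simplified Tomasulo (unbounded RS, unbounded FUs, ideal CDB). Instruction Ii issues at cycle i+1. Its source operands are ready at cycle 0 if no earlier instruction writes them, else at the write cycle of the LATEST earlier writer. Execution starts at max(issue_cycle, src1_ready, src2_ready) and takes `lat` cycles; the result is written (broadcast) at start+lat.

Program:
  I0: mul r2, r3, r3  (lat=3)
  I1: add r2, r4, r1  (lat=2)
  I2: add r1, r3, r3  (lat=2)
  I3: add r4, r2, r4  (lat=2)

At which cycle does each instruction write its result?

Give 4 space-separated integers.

Answer: 4 4 5 6

Derivation:
I0 mul r2: issue@1 deps=(None,None) exec_start@1 write@4
I1 add r2: issue@2 deps=(None,None) exec_start@2 write@4
I2 add r1: issue@3 deps=(None,None) exec_start@3 write@5
I3 add r4: issue@4 deps=(1,None) exec_start@4 write@6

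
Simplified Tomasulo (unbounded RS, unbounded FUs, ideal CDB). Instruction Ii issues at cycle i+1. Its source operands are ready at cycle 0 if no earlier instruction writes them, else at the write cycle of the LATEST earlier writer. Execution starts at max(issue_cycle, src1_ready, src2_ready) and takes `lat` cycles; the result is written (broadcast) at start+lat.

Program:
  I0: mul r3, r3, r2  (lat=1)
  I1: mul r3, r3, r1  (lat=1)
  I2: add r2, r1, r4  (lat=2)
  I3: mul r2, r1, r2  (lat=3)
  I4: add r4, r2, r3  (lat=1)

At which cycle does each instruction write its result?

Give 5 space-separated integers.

Answer: 2 3 5 8 9

Derivation:
I0 mul r3: issue@1 deps=(None,None) exec_start@1 write@2
I1 mul r3: issue@2 deps=(0,None) exec_start@2 write@3
I2 add r2: issue@3 deps=(None,None) exec_start@3 write@5
I3 mul r2: issue@4 deps=(None,2) exec_start@5 write@8
I4 add r4: issue@5 deps=(3,1) exec_start@8 write@9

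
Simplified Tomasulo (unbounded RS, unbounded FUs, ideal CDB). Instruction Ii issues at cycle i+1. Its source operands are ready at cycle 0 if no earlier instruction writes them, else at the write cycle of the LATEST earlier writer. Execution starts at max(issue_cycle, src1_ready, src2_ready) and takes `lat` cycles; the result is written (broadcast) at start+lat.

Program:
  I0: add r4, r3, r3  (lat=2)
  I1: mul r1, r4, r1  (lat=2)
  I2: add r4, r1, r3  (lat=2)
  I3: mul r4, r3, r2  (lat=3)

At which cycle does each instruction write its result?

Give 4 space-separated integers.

Answer: 3 5 7 7

Derivation:
I0 add r4: issue@1 deps=(None,None) exec_start@1 write@3
I1 mul r1: issue@2 deps=(0,None) exec_start@3 write@5
I2 add r4: issue@3 deps=(1,None) exec_start@5 write@7
I3 mul r4: issue@4 deps=(None,None) exec_start@4 write@7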